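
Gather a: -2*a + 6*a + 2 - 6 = 4*a - 4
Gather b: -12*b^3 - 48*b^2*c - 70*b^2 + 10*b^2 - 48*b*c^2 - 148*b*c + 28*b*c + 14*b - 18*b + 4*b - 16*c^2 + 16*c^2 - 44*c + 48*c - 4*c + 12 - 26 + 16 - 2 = -12*b^3 + b^2*(-48*c - 60) + b*(-48*c^2 - 120*c)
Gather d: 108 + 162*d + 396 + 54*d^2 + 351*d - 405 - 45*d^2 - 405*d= 9*d^2 + 108*d + 99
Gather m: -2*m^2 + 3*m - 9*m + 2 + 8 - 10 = -2*m^2 - 6*m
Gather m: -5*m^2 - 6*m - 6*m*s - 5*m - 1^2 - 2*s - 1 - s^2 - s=-5*m^2 + m*(-6*s - 11) - s^2 - 3*s - 2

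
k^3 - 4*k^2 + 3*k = k*(k - 3)*(k - 1)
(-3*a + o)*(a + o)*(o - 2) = -3*a^2*o + 6*a^2 - 2*a*o^2 + 4*a*o + o^3 - 2*o^2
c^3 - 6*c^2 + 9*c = c*(c - 3)^2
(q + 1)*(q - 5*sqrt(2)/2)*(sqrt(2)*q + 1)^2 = 2*q^4 - 3*sqrt(2)*q^3 + 2*q^3 - 9*q^2 - 3*sqrt(2)*q^2 - 9*q - 5*sqrt(2)*q/2 - 5*sqrt(2)/2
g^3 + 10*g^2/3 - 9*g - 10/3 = (g - 2)*(g + 1/3)*(g + 5)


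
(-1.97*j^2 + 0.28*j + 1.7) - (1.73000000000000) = -1.97*j^2 + 0.28*j - 0.03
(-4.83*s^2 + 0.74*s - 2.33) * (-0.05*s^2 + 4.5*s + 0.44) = 0.2415*s^4 - 21.772*s^3 + 1.3213*s^2 - 10.1594*s - 1.0252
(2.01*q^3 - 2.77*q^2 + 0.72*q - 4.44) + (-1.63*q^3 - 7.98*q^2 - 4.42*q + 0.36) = 0.38*q^3 - 10.75*q^2 - 3.7*q - 4.08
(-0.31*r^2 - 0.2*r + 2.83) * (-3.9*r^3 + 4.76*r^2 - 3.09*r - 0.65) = 1.209*r^5 - 0.6956*r^4 - 11.0311*r^3 + 14.2903*r^2 - 8.6147*r - 1.8395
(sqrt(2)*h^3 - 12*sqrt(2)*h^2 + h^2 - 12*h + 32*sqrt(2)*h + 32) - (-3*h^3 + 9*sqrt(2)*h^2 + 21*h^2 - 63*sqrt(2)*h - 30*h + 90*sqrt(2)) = sqrt(2)*h^3 + 3*h^3 - 21*sqrt(2)*h^2 - 20*h^2 + 18*h + 95*sqrt(2)*h - 90*sqrt(2) + 32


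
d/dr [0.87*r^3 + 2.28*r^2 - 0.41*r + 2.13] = 2.61*r^2 + 4.56*r - 0.41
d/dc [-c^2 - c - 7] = -2*c - 1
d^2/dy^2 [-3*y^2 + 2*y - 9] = -6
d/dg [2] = 0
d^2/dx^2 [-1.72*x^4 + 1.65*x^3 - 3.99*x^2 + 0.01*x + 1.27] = -20.64*x^2 + 9.9*x - 7.98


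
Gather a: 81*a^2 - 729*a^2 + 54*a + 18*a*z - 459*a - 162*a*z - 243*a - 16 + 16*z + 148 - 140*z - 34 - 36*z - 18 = -648*a^2 + a*(-144*z - 648) - 160*z + 80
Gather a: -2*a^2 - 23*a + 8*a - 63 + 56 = -2*a^2 - 15*a - 7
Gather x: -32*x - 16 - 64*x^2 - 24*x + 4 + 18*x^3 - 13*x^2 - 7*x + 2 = 18*x^3 - 77*x^2 - 63*x - 10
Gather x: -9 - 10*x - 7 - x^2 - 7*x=-x^2 - 17*x - 16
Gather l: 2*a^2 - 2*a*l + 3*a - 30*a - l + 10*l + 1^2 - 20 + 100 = 2*a^2 - 27*a + l*(9 - 2*a) + 81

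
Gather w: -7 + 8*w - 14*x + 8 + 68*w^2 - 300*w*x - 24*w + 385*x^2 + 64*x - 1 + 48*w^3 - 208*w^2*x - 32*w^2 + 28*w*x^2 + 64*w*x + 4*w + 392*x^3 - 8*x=48*w^3 + w^2*(36 - 208*x) + w*(28*x^2 - 236*x - 12) + 392*x^3 + 385*x^2 + 42*x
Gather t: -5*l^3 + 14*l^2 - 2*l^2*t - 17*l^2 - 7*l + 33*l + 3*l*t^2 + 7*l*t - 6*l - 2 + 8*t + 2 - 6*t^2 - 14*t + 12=-5*l^3 - 3*l^2 + 20*l + t^2*(3*l - 6) + t*(-2*l^2 + 7*l - 6) + 12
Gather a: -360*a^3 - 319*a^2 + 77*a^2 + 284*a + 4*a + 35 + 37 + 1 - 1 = -360*a^3 - 242*a^2 + 288*a + 72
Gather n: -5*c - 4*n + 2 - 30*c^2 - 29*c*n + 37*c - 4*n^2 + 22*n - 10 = -30*c^2 + 32*c - 4*n^2 + n*(18 - 29*c) - 8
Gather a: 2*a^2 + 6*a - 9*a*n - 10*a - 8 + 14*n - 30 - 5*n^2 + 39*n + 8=2*a^2 + a*(-9*n - 4) - 5*n^2 + 53*n - 30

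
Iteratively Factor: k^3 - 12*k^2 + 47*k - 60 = (k - 5)*(k^2 - 7*k + 12) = (k - 5)*(k - 4)*(k - 3)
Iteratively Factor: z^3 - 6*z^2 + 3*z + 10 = (z + 1)*(z^2 - 7*z + 10) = (z - 2)*(z + 1)*(z - 5)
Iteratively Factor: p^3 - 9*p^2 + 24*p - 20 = (p - 2)*(p^2 - 7*p + 10) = (p - 2)^2*(p - 5)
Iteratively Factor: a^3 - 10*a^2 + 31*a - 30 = (a - 3)*(a^2 - 7*a + 10) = (a - 3)*(a - 2)*(a - 5)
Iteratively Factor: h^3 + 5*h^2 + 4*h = (h + 4)*(h^2 + h) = (h + 1)*(h + 4)*(h)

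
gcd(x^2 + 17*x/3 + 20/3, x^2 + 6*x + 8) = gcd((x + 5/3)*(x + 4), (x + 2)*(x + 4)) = x + 4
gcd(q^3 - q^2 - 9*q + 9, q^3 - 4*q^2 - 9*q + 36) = q^2 - 9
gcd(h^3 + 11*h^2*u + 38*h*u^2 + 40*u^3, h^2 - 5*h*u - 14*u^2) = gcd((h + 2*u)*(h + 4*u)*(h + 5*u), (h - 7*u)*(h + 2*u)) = h + 2*u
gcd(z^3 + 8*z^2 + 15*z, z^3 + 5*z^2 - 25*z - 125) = z + 5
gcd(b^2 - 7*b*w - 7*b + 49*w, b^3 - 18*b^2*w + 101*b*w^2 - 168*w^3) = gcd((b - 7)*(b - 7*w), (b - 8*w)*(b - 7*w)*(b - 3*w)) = -b + 7*w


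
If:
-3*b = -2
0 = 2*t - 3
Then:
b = 2/3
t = 3/2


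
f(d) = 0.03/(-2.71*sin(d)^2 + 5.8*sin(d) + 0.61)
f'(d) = 0.03*(5.42*sin(d)*cos(d) - 5.8*cos(d))/(-2.71*sin(d)^2 + 5.8*sin(d) + 0.61)^2 = (0.1626*sin(d) - 0.174)*cos(d)/(-2.71*sin(d)^2 + 5.8*sin(d) + 0.61)^2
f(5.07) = -0.00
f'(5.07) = -0.00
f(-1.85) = -0.00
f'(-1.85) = 0.00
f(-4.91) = 0.01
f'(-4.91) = -0.00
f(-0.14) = -0.12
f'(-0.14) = -3.06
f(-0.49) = -0.01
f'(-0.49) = -0.03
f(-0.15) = -0.09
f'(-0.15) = -1.95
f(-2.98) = -0.08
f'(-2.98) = 1.28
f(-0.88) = -0.01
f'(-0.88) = -0.01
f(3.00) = 0.02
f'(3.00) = 0.08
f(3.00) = 0.02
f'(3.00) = 0.08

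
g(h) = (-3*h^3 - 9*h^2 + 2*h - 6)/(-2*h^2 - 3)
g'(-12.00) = 1.52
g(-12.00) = -13.26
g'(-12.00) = 1.52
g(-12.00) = -13.26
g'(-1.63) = 1.01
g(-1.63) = 2.43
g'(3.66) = 1.80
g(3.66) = 8.94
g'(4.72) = 1.68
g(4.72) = 10.78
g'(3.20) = 1.88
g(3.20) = 8.09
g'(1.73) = 2.38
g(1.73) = 5.01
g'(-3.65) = 1.55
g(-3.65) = -0.43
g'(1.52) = 2.47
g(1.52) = 4.50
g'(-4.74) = 1.56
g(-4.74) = -2.12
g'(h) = 4*h*(-3*h^3 - 9*h^2 + 2*h - 6)/(-2*h^2 - 3)^2 + (-9*h^2 - 18*h + 2)/(-2*h^2 - 3) = (6*h^4 + 31*h^2 + 30*h - 6)/(4*h^4 + 12*h^2 + 9)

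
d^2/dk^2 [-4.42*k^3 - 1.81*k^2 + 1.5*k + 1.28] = -26.52*k - 3.62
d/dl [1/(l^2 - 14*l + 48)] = 2*(7 - l)/(l^2 - 14*l + 48)^2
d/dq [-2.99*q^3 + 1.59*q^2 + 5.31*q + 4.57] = -8.97*q^2 + 3.18*q + 5.31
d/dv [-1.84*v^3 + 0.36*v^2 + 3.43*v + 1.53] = -5.52*v^2 + 0.72*v + 3.43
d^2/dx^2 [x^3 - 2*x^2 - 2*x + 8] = 6*x - 4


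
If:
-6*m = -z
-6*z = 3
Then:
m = -1/12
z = -1/2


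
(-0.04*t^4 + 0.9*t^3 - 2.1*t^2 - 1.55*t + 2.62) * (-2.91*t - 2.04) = 0.1164*t^5 - 2.5374*t^4 + 4.275*t^3 + 8.7945*t^2 - 4.4622*t - 5.3448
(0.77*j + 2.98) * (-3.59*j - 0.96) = -2.7643*j^2 - 11.4374*j - 2.8608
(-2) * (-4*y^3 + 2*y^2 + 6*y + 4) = 8*y^3 - 4*y^2 - 12*y - 8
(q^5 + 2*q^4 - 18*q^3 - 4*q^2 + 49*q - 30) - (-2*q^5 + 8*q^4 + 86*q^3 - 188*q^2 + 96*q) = 3*q^5 - 6*q^4 - 104*q^3 + 184*q^2 - 47*q - 30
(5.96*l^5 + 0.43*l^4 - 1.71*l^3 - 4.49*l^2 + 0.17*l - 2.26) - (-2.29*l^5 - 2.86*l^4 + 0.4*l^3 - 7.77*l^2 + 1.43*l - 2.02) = 8.25*l^5 + 3.29*l^4 - 2.11*l^3 + 3.28*l^2 - 1.26*l - 0.24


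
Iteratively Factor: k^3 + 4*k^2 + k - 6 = (k + 3)*(k^2 + k - 2) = (k - 1)*(k + 3)*(k + 2)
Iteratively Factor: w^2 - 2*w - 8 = (w - 4)*(w + 2)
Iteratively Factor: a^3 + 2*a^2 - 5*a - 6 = (a + 1)*(a^2 + a - 6) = (a - 2)*(a + 1)*(a + 3)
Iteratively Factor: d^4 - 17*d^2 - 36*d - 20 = (d + 1)*(d^3 - d^2 - 16*d - 20) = (d + 1)*(d + 2)*(d^2 - 3*d - 10) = (d - 5)*(d + 1)*(d + 2)*(d + 2)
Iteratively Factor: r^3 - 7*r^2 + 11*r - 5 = (r - 5)*(r^2 - 2*r + 1) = (r - 5)*(r - 1)*(r - 1)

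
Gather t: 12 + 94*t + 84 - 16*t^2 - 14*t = -16*t^2 + 80*t + 96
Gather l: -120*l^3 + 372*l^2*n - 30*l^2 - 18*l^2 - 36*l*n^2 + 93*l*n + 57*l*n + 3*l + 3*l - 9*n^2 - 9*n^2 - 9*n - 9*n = -120*l^3 + l^2*(372*n - 48) + l*(-36*n^2 + 150*n + 6) - 18*n^2 - 18*n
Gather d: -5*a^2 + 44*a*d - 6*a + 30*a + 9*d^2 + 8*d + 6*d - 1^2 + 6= -5*a^2 + 24*a + 9*d^2 + d*(44*a + 14) + 5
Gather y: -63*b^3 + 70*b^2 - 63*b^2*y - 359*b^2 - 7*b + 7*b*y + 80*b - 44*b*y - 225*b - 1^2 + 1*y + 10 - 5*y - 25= -63*b^3 - 289*b^2 - 152*b + y*(-63*b^2 - 37*b - 4) - 16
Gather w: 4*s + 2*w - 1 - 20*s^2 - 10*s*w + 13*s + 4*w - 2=-20*s^2 + 17*s + w*(6 - 10*s) - 3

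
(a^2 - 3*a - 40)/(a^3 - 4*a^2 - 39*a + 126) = (a^2 - 3*a - 40)/(a^3 - 4*a^2 - 39*a + 126)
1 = 1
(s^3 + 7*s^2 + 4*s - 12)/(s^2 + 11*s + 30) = (s^2 + s - 2)/(s + 5)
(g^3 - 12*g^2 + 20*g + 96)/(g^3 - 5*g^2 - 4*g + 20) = (g^2 - 14*g + 48)/(g^2 - 7*g + 10)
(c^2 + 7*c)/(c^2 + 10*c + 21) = c/(c + 3)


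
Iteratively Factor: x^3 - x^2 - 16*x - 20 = (x + 2)*(x^2 - 3*x - 10) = (x - 5)*(x + 2)*(x + 2)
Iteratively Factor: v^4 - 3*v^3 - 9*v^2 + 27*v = (v + 3)*(v^3 - 6*v^2 + 9*v) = (v - 3)*(v + 3)*(v^2 - 3*v) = (v - 3)^2*(v + 3)*(v)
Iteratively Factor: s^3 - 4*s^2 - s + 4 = (s - 1)*(s^2 - 3*s - 4) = (s - 4)*(s - 1)*(s + 1)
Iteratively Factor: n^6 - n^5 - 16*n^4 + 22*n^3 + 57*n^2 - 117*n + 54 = (n - 2)*(n^5 + n^4 - 14*n^3 - 6*n^2 + 45*n - 27) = (n - 2)*(n + 3)*(n^4 - 2*n^3 - 8*n^2 + 18*n - 9) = (n - 2)*(n + 3)^2*(n^3 - 5*n^2 + 7*n - 3) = (n - 3)*(n - 2)*(n + 3)^2*(n^2 - 2*n + 1) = (n - 3)*(n - 2)*(n - 1)*(n + 3)^2*(n - 1)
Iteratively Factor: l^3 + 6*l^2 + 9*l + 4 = (l + 1)*(l^2 + 5*l + 4) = (l + 1)*(l + 4)*(l + 1)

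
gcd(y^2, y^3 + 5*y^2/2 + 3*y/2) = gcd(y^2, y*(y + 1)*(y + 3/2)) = y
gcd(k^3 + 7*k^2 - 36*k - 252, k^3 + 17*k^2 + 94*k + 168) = k^2 + 13*k + 42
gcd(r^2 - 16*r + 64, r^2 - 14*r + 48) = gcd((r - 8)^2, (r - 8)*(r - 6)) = r - 8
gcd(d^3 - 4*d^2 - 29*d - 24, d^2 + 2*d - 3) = d + 3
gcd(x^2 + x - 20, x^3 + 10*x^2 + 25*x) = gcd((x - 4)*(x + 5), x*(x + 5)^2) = x + 5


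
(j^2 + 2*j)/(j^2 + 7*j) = (j + 2)/(j + 7)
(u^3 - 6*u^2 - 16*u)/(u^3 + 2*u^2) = (u - 8)/u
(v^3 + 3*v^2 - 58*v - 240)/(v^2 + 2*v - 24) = (v^2 - 3*v - 40)/(v - 4)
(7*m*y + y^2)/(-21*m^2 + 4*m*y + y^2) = y/(-3*m + y)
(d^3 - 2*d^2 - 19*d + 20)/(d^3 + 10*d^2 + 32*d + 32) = (d^2 - 6*d + 5)/(d^2 + 6*d + 8)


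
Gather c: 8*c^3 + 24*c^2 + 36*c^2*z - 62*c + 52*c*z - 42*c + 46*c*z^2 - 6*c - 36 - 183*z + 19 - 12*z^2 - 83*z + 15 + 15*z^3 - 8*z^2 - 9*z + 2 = 8*c^3 + c^2*(36*z + 24) + c*(46*z^2 + 52*z - 110) + 15*z^3 - 20*z^2 - 275*z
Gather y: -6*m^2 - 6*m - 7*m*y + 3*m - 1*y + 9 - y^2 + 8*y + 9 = -6*m^2 - 3*m - y^2 + y*(7 - 7*m) + 18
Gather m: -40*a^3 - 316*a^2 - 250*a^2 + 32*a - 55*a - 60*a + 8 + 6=-40*a^3 - 566*a^2 - 83*a + 14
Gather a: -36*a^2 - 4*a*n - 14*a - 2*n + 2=-36*a^2 + a*(-4*n - 14) - 2*n + 2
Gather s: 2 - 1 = 1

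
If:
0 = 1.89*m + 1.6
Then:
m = -0.85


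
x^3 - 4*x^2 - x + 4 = (x - 4)*(x - 1)*(x + 1)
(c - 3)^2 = c^2 - 6*c + 9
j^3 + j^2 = j^2*(j + 1)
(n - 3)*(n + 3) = n^2 - 9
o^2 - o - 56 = (o - 8)*(o + 7)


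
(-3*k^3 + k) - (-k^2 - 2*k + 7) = -3*k^3 + k^2 + 3*k - 7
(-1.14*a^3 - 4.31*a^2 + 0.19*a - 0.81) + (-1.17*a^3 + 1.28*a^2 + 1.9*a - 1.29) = -2.31*a^3 - 3.03*a^2 + 2.09*a - 2.1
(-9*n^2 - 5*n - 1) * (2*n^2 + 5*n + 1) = -18*n^4 - 55*n^3 - 36*n^2 - 10*n - 1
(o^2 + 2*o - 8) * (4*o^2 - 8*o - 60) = 4*o^4 - 108*o^2 - 56*o + 480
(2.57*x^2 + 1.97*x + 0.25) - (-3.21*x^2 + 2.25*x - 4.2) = 5.78*x^2 - 0.28*x + 4.45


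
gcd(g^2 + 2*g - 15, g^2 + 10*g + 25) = g + 5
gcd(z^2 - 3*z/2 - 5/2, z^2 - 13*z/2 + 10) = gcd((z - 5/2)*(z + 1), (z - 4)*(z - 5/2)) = z - 5/2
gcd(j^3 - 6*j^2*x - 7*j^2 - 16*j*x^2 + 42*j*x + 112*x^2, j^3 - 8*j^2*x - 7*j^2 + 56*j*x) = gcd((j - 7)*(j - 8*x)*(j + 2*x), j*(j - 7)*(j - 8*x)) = -j^2 + 8*j*x + 7*j - 56*x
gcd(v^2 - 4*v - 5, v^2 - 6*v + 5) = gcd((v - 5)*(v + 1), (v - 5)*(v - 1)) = v - 5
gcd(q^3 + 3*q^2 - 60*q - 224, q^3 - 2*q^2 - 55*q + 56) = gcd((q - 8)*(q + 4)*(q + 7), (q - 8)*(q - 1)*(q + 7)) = q^2 - q - 56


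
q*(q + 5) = q^2 + 5*q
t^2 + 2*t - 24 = (t - 4)*(t + 6)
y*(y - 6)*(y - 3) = y^3 - 9*y^2 + 18*y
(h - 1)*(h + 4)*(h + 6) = h^3 + 9*h^2 + 14*h - 24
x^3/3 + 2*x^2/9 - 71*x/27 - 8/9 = (x/3 + 1)*(x - 8/3)*(x + 1/3)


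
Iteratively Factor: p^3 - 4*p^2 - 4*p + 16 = (p - 2)*(p^2 - 2*p - 8) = (p - 4)*(p - 2)*(p + 2)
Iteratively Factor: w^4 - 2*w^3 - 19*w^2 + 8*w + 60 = (w + 3)*(w^3 - 5*w^2 - 4*w + 20) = (w + 2)*(w + 3)*(w^2 - 7*w + 10) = (w - 5)*(w + 2)*(w + 3)*(w - 2)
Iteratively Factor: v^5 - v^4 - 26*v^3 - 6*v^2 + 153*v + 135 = (v + 3)*(v^4 - 4*v^3 - 14*v^2 + 36*v + 45) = (v - 5)*(v + 3)*(v^3 + v^2 - 9*v - 9) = (v - 5)*(v + 1)*(v + 3)*(v^2 - 9) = (v - 5)*(v - 3)*(v + 1)*(v + 3)*(v + 3)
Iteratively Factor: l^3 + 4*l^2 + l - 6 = (l - 1)*(l^2 + 5*l + 6) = (l - 1)*(l + 2)*(l + 3)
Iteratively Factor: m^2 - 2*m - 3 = (m + 1)*(m - 3)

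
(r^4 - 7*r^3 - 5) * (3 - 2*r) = -2*r^5 + 17*r^4 - 21*r^3 + 10*r - 15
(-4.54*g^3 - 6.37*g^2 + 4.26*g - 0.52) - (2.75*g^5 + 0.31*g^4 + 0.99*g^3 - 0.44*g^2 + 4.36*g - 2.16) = -2.75*g^5 - 0.31*g^4 - 5.53*g^3 - 5.93*g^2 - 0.100000000000001*g + 1.64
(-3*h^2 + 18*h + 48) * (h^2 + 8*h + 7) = -3*h^4 - 6*h^3 + 171*h^2 + 510*h + 336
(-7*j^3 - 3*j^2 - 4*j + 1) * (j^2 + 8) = -7*j^5 - 3*j^4 - 60*j^3 - 23*j^2 - 32*j + 8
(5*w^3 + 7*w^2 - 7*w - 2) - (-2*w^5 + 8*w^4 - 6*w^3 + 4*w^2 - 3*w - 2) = 2*w^5 - 8*w^4 + 11*w^3 + 3*w^2 - 4*w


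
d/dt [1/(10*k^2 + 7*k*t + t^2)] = (-7*k - 2*t)/(10*k^2 + 7*k*t + t^2)^2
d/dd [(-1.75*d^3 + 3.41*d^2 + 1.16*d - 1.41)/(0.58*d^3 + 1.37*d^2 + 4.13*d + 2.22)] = (-4.44089209850063e-16*d^5 - 4.3753*d^4 - 15.8006*d^3 + 3.2925*d^2 + 19.0038*d + 8.3985)/(0.3364*d^6 + 1.5892*d^5 + 6.6677*d^4 + 13.8914*d^3 + 23.1397*d^2 + 18.3372*d + 4.9284)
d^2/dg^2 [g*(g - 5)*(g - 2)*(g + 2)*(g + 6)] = 20*g^3 + 12*g^2 - 204*g - 8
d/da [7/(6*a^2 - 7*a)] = 7*(7 - 12*a)/(a^2*(6*a - 7)^2)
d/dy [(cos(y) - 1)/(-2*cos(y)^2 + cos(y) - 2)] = (4*cos(y) - cos(2*y))*sin(y)/(-cos(y) + cos(2*y) + 3)^2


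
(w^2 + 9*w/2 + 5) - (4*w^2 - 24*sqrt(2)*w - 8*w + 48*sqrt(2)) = -3*w^2 + 25*w/2 + 24*sqrt(2)*w - 48*sqrt(2) + 5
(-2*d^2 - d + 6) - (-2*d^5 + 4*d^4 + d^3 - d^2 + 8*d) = 2*d^5 - 4*d^4 - d^3 - d^2 - 9*d + 6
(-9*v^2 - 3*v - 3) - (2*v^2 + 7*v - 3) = -11*v^2 - 10*v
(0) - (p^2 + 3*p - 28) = -p^2 - 3*p + 28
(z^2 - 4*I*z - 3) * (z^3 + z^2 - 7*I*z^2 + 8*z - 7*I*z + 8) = z^5 + z^4 - 11*I*z^4 - 23*z^3 - 11*I*z^3 - 23*z^2 - 11*I*z^2 - 24*z - 11*I*z - 24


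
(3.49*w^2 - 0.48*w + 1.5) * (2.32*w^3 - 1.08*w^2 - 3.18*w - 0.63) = 8.0968*w^5 - 4.8828*w^4 - 7.0998*w^3 - 2.2923*w^2 - 4.4676*w - 0.945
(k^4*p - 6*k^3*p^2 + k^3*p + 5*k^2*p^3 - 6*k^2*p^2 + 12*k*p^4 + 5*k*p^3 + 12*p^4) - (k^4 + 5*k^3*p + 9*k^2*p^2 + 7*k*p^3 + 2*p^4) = k^4*p - k^4 - 6*k^3*p^2 - 4*k^3*p + 5*k^2*p^3 - 15*k^2*p^2 + 12*k*p^4 - 2*k*p^3 + 10*p^4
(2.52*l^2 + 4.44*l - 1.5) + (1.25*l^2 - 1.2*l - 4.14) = 3.77*l^2 + 3.24*l - 5.64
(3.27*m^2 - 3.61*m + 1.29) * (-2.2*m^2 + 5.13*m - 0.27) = -7.194*m^4 + 24.7171*m^3 - 22.2402*m^2 + 7.5924*m - 0.3483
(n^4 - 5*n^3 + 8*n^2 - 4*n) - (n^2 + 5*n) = n^4 - 5*n^3 + 7*n^2 - 9*n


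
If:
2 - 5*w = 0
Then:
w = 2/5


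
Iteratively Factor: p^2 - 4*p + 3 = (p - 1)*(p - 3)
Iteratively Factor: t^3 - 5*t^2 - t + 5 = (t + 1)*(t^2 - 6*t + 5) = (t - 1)*(t + 1)*(t - 5)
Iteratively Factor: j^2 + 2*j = (j + 2)*(j)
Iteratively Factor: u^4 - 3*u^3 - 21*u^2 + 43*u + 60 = (u + 4)*(u^3 - 7*u^2 + 7*u + 15) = (u - 5)*(u + 4)*(u^2 - 2*u - 3) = (u - 5)*(u - 3)*(u + 4)*(u + 1)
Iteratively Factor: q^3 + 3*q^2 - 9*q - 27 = (q + 3)*(q^2 - 9) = (q + 3)^2*(q - 3)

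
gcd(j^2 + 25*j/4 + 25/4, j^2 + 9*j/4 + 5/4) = j + 5/4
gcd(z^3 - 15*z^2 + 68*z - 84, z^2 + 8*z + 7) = 1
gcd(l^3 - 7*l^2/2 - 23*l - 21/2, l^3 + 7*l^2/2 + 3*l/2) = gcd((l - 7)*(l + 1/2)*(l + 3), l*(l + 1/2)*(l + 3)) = l^2 + 7*l/2 + 3/2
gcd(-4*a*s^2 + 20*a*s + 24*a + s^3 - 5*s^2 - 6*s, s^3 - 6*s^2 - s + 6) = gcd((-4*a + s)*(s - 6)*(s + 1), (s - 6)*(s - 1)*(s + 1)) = s^2 - 5*s - 6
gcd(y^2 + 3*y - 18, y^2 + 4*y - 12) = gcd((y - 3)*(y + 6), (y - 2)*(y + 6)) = y + 6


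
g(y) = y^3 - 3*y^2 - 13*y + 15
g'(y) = 3*y^2 - 6*y - 13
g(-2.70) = 8.55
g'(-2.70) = 25.07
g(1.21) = -3.35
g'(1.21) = -15.87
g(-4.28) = -62.72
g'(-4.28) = 67.64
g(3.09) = -24.31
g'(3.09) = -2.90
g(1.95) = -14.34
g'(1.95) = -13.29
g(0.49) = 8.03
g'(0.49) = -15.22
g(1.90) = -13.67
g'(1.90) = -13.57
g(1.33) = -5.24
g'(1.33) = -15.67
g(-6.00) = -231.00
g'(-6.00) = 131.00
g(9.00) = 384.00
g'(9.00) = 176.00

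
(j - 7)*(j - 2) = j^2 - 9*j + 14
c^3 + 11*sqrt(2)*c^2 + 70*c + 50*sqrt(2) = (c + sqrt(2))*(c + 5*sqrt(2))^2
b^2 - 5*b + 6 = (b - 3)*(b - 2)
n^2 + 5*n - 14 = (n - 2)*(n + 7)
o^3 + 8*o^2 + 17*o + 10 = (o + 1)*(o + 2)*(o + 5)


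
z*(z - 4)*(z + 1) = z^3 - 3*z^2 - 4*z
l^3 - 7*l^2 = l^2*(l - 7)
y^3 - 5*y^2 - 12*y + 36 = (y - 6)*(y - 2)*(y + 3)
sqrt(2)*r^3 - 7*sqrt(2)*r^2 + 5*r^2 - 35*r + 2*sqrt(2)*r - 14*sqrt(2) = (r - 7)*(r + 2*sqrt(2))*(sqrt(2)*r + 1)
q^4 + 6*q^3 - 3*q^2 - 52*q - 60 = (q - 3)*(q + 2)^2*(q + 5)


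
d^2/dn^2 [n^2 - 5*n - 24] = 2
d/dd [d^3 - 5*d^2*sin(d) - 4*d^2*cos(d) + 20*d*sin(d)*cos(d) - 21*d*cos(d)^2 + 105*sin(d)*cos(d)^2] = 4*d^2*sin(d) - 5*d^2*cos(d) + 3*d^2 - 10*d*sin(d) + 21*d*sin(2*d) - 8*d*cos(d) + 20*d*cos(2*d) + 10*sin(2*d) + 105*cos(d)/4 - 21*cos(2*d)/2 + 315*cos(3*d)/4 - 21/2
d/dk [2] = 0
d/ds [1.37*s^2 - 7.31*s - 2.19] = 2.74*s - 7.31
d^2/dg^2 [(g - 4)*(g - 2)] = 2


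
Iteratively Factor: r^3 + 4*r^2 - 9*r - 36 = (r + 4)*(r^2 - 9) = (r + 3)*(r + 4)*(r - 3)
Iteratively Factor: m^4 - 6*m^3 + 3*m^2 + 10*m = (m)*(m^3 - 6*m^2 + 3*m + 10) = m*(m - 5)*(m^2 - m - 2) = m*(m - 5)*(m - 2)*(m + 1)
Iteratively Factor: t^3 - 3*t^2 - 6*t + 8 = (t - 1)*(t^2 - 2*t - 8) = (t - 4)*(t - 1)*(t + 2)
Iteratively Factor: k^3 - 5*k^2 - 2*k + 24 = (k + 2)*(k^2 - 7*k + 12) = (k - 4)*(k + 2)*(k - 3)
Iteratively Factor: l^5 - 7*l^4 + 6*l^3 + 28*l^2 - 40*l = (l - 5)*(l^4 - 2*l^3 - 4*l^2 + 8*l) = (l - 5)*(l + 2)*(l^3 - 4*l^2 + 4*l) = l*(l - 5)*(l + 2)*(l^2 - 4*l + 4) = l*(l - 5)*(l - 2)*(l + 2)*(l - 2)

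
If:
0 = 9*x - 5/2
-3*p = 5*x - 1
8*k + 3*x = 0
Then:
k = -5/48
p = -7/54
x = 5/18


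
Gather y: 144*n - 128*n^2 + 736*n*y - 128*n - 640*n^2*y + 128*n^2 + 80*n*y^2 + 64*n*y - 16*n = 80*n*y^2 + y*(-640*n^2 + 800*n)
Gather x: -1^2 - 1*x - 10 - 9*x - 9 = -10*x - 20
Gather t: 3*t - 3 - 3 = 3*t - 6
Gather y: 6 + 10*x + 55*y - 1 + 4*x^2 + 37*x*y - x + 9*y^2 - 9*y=4*x^2 + 9*x + 9*y^2 + y*(37*x + 46) + 5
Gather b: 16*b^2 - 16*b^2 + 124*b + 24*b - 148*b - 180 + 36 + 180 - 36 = 0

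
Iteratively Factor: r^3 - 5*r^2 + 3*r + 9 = (r - 3)*(r^2 - 2*r - 3) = (r - 3)^2*(r + 1)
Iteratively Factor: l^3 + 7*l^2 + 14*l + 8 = (l + 1)*(l^2 + 6*l + 8) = (l + 1)*(l + 2)*(l + 4)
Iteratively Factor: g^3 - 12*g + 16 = (g - 2)*(g^2 + 2*g - 8) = (g - 2)*(g + 4)*(g - 2)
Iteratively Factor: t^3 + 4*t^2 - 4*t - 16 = (t + 4)*(t^2 - 4) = (t - 2)*(t + 4)*(t + 2)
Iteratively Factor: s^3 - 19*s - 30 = (s - 5)*(s^2 + 5*s + 6) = (s - 5)*(s + 2)*(s + 3)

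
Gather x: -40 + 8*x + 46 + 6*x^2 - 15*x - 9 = 6*x^2 - 7*x - 3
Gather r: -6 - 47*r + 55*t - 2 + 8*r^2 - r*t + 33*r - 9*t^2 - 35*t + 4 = 8*r^2 + r*(-t - 14) - 9*t^2 + 20*t - 4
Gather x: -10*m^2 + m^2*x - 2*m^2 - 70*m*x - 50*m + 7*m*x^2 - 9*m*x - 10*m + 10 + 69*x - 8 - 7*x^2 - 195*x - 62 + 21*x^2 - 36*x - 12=-12*m^2 - 60*m + x^2*(7*m + 14) + x*(m^2 - 79*m - 162) - 72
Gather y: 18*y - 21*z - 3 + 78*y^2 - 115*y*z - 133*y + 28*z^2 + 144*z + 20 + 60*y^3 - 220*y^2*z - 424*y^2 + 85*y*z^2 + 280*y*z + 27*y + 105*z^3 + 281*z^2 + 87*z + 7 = 60*y^3 + y^2*(-220*z - 346) + y*(85*z^2 + 165*z - 88) + 105*z^3 + 309*z^2 + 210*z + 24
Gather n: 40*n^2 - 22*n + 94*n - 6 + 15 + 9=40*n^2 + 72*n + 18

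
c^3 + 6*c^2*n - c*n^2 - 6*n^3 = (c - n)*(c + n)*(c + 6*n)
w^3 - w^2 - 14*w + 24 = (w - 3)*(w - 2)*(w + 4)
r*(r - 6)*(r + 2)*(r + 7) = r^4 + 3*r^3 - 40*r^2 - 84*r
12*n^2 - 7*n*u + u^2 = (-4*n + u)*(-3*n + u)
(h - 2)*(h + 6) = h^2 + 4*h - 12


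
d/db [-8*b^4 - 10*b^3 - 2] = b^2*(-32*b - 30)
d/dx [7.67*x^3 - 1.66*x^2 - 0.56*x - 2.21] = 23.01*x^2 - 3.32*x - 0.56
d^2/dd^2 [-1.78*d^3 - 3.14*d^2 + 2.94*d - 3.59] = -10.68*d - 6.28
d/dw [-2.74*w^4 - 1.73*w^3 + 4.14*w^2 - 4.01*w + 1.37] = -10.96*w^3 - 5.19*w^2 + 8.28*w - 4.01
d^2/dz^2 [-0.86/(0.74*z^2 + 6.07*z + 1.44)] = (0.941872*z^2 + 7.725896*z - 0.86*(1.48*z + 6.07)*(2.96*z + 12.14) + 1.832832)/(0.74*z^2 + 6.07*z + 1.44)^3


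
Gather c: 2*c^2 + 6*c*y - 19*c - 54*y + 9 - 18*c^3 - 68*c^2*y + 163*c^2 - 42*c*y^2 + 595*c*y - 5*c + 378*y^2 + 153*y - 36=-18*c^3 + c^2*(165 - 68*y) + c*(-42*y^2 + 601*y - 24) + 378*y^2 + 99*y - 27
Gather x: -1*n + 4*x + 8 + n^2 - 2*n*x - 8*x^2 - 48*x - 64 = n^2 - n - 8*x^2 + x*(-2*n - 44) - 56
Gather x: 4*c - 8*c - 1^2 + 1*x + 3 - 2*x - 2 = -4*c - x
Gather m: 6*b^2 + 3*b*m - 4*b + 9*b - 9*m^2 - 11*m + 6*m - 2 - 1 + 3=6*b^2 + 5*b - 9*m^2 + m*(3*b - 5)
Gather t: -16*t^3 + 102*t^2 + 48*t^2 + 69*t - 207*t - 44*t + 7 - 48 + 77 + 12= -16*t^3 + 150*t^2 - 182*t + 48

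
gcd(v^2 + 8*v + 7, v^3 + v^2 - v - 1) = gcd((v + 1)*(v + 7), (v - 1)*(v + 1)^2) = v + 1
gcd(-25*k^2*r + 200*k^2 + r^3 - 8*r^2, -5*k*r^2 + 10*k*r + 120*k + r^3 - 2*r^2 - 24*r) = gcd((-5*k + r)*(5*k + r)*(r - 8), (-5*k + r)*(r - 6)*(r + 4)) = -5*k + r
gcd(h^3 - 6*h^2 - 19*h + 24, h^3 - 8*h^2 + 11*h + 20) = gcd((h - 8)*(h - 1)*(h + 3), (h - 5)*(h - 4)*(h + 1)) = 1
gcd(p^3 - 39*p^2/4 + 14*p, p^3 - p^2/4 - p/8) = p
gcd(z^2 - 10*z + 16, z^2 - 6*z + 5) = 1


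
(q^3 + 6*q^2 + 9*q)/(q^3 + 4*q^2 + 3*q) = (q + 3)/(q + 1)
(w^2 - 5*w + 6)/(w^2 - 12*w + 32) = (w^2 - 5*w + 6)/(w^2 - 12*w + 32)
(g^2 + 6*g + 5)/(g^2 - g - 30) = (g + 1)/(g - 6)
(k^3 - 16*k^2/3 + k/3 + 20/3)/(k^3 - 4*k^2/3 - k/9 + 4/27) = 9*(k^2 - 4*k - 5)/(9*k^2 - 1)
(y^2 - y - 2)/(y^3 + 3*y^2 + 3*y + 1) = (y - 2)/(y^2 + 2*y + 1)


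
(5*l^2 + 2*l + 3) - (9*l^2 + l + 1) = -4*l^2 + l + 2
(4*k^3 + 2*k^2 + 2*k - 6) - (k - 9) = 4*k^3 + 2*k^2 + k + 3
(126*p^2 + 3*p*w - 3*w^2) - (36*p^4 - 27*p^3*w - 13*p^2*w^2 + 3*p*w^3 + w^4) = -36*p^4 + 27*p^3*w + 13*p^2*w^2 + 126*p^2 - 3*p*w^3 + 3*p*w - w^4 - 3*w^2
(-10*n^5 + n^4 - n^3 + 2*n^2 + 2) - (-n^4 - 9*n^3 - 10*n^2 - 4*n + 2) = -10*n^5 + 2*n^4 + 8*n^3 + 12*n^2 + 4*n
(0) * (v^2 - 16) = 0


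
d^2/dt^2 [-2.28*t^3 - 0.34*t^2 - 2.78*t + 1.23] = -13.68*t - 0.68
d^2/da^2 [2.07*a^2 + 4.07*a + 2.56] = 4.14000000000000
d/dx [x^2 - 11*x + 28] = 2*x - 11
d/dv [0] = 0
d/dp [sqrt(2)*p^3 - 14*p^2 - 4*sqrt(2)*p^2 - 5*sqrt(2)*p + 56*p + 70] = 3*sqrt(2)*p^2 - 28*p - 8*sqrt(2)*p - 5*sqrt(2) + 56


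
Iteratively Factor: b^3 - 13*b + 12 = (b - 3)*(b^2 + 3*b - 4) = (b - 3)*(b - 1)*(b + 4)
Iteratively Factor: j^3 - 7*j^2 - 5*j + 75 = (j - 5)*(j^2 - 2*j - 15) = (j - 5)*(j + 3)*(j - 5)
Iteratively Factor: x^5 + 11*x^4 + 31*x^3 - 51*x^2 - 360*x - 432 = (x + 3)*(x^4 + 8*x^3 + 7*x^2 - 72*x - 144) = (x - 3)*(x + 3)*(x^3 + 11*x^2 + 40*x + 48) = (x - 3)*(x + 3)*(x + 4)*(x^2 + 7*x + 12) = (x - 3)*(x + 3)^2*(x + 4)*(x + 4)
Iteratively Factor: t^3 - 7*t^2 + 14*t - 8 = (t - 2)*(t^2 - 5*t + 4) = (t - 2)*(t - 1)*(t - 4)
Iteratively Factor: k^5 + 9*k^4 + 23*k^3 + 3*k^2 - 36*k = (k + 3)*(k^4 + 6*k^3 + 5*k^2 - 12*k) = (k - 1)*(k + 3)*(k^3 + 7*k^2 + 12*k) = (k - 1)*(k + 3)*(k + 4)*(k^2 + 3*k) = (k - 1)*(k + 3)^2*(k + 4)*(k)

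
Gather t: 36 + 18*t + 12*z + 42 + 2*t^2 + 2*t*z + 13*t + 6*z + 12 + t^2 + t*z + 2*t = 3*t^2 + t*(3*z + 33) + 18*z + 90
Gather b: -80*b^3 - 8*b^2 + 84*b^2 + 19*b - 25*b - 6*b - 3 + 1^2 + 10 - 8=-80*b^3 + 76*b^2 - 12*b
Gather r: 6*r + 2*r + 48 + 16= 8*r + 64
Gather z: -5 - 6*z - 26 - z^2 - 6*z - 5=-z^2 - 12*z - 36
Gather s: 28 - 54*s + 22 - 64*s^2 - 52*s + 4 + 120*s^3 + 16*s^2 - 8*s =120*s^3 - 48*s^2 - 114*s + 54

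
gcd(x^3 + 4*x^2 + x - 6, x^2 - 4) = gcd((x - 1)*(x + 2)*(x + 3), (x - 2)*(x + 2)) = x + 2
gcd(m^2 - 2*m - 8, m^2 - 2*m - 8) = m^2 - 2*m - 8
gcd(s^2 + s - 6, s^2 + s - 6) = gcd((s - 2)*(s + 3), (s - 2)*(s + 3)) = s^2 + s - 6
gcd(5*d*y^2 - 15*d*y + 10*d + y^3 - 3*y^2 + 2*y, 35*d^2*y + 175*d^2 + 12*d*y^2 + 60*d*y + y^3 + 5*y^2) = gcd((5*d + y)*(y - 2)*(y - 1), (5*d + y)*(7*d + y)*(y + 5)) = 5*d + y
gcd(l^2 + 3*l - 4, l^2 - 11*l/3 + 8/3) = l - 1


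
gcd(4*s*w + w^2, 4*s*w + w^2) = 4*s*w + w^2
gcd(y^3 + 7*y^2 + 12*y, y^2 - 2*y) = y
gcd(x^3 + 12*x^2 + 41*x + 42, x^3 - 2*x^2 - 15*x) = x + 3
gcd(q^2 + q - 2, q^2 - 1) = q - 1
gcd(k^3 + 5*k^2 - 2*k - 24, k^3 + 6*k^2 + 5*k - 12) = k^2 + 7*k + 12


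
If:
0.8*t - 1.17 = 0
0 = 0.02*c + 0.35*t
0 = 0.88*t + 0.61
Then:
No Solution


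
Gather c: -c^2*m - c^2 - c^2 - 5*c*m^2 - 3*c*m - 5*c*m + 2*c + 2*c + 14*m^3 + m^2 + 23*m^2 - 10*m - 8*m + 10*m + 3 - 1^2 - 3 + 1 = c^2*(-m - 2) + c*(-5*m^2 - 8*m + 4) + 14*m^3 + 24*m^2 - 8*m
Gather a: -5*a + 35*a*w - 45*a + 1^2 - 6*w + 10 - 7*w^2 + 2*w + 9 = a*(35*w - 50) - 7*w^2 - 4*w + 20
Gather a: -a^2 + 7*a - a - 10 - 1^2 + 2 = -a^2 + 6*a - 9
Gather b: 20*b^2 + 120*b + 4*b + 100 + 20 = 20*b^2 + 124*b + 120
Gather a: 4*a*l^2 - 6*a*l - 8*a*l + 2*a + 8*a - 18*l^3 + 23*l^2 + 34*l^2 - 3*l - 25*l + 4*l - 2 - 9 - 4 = a*(4*l^2 - 14*l + 10) - 18*l^3 + 57*l^2 - 24*l - 15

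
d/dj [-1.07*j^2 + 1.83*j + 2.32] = 1.83 - 2.14*j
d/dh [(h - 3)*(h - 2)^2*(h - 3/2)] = 4*h^3 - 51*h^2/2 + 53*h - 36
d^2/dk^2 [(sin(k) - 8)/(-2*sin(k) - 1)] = 17*(sin(k) + cos(2*k) + 3)/(2*sin(k) + 1)^3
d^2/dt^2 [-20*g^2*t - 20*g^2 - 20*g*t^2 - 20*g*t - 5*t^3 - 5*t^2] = -40*g - 30*t - 10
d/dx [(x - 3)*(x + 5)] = 2*x + 2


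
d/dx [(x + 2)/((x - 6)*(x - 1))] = (-x^2 - 4*x + 20)/(x^4 - 14*x^3 + 61*x^2 - 84*x + 36)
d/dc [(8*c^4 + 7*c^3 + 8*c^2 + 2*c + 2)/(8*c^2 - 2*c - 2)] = c*(64*c^4 + 4*c^3 - 46*c^2 - 37*c - 32)/(2*(16*c^4 - 8*c^3 - 7*c^2 + 2*c + 1))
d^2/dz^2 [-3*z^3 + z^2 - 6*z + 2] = 2 - 18*z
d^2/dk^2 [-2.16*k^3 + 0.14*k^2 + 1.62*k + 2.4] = 0.28 - 12.96*k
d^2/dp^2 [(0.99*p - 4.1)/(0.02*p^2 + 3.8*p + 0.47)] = ((0.04*p + 3.8)*(0.08*p + 7.6)*(0.99*p - 4.1) - (0.1188*p + 7.36)*(0.02*p^2 + 3.8*p + 0.47))/(0.02*p^2 + 3.8*p + 0.47)^3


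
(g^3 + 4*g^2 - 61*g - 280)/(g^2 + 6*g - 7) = (g^2 - 3*g - 40)/(g - 1)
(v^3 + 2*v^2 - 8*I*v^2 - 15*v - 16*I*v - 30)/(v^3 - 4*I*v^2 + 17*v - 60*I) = (v + 2)/(v + 4*I)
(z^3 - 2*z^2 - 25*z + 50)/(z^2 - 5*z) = z + 3 - 10/z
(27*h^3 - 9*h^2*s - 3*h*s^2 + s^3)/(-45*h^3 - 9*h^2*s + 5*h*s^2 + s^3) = (-3*h + s)/(5*h + s)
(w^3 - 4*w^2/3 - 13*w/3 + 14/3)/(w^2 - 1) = (3*w^2 - w - 14)/(3*(w + 1))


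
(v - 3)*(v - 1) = v^2 - 4*v + 3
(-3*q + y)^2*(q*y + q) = 9*q^3*y + 9*q^3 - 6*q^2*y^2 - 6*q^2*y + q*y^3 + q*y^2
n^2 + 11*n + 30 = (n + 5)*(n + 6)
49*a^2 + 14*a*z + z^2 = (7*a + z)^2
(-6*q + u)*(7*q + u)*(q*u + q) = -42*q^3*u - 42*q^3 + q^2*u^2 + q^2*u + q*u^3 + q*u^2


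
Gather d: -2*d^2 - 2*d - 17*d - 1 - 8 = -2*d^2 - 19*d - 9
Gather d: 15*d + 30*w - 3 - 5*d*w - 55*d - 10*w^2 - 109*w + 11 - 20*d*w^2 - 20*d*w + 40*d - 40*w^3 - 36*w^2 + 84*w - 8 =d*(-20*w^2 - 25*w) - 40*w^3 - 46*w^2 + 5*w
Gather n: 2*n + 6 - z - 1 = 2*n - z + 5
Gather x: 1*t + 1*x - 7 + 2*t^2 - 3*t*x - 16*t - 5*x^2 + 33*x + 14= 2*t^2 - 15*t - 5*x^2 + x*(34 - 3*t) + 7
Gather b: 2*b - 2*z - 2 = 2*b - 2*z - 2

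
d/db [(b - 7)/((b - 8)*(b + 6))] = (-b^2 + 14*b - 62)/(b^4 - 4*b^3 - 92*b^2 + 192*b + 2304)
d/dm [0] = 0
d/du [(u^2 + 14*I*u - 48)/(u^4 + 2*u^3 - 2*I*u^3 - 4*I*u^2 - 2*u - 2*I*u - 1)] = (-2*u^3 - 42*I*u^2 + u*(178 - 16*I) + 110 - 96*I)/(u^6 + u^5*(3 - 3*I) - 9*I*u^4 + u^3*(-8 - 8*I) - 9*u^2 + u*(-3 + 3*I) + I)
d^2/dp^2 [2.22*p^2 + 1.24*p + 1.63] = 4.44000000000000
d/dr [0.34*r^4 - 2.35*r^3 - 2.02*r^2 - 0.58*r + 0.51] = 1.36*r^3 - 7.05*r^2 - 4.04*r - 0.58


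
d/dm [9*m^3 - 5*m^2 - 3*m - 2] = 27*m^2 - 10*m - 3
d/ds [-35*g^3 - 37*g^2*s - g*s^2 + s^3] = -37*g^2 - 2*g*s + 3*s^2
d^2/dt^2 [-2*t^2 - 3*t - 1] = -4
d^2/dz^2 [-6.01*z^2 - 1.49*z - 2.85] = -12.0200000000000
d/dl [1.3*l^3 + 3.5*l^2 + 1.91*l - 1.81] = 3.9*l^2 + 7.0*l + 1.91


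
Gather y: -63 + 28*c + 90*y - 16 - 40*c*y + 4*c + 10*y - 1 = 32*c + y*(100 - 40*c) - 80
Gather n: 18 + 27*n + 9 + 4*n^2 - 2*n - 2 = 4*n^2 + 25*n + 25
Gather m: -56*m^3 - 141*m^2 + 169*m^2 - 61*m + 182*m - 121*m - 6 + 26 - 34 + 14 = -56*m^3 + 28*m^2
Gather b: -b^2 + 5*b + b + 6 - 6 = -b^2 + 6*b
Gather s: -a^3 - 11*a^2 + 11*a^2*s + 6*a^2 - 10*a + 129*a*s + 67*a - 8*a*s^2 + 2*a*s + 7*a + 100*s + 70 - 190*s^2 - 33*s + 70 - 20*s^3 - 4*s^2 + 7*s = -a^3 - 5*a^2 + 64*a - 20*s^3 + s^2*(-8*a - 194) + s*(11*a^2 + 131*a + 74) + 140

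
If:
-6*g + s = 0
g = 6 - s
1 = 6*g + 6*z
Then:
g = 6/7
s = 36/7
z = -29/42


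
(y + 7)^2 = y^2 + 14*y + 49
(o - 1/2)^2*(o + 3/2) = o^3 + o^2/2 - 5*o/4 + 3/8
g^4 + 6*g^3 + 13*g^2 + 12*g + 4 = (g + 1)^2*(g + 2)^2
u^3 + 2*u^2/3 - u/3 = u*(u - 1/3)*(u + 1)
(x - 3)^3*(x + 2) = x^4 - 7*x^3 + 9*x^2 + 27*x - 54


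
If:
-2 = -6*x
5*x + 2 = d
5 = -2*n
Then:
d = 11/3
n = -5/2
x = 1/3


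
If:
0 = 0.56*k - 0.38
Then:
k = 0.68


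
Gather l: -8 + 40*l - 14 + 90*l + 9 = 130*l - 13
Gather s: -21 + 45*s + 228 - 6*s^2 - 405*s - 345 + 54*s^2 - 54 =48*s^2 - 360*s - 192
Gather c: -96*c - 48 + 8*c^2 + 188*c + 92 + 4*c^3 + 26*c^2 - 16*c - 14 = 4*c^3 + 34*c^2 + 76*c + 30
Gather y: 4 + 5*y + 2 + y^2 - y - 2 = y^2 + 4*y + 4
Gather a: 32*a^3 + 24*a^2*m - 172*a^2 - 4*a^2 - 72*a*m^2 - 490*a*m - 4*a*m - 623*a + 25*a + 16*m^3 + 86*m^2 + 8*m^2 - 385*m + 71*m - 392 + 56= 32*a^3 + a^2*(24*m - 176) + a*(-72*m^2 - 494*m - 598) + 16*m^3 + 94*m^2 - 314*m - 336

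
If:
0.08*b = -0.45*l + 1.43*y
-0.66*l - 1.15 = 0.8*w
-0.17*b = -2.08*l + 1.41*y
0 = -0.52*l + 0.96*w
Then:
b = -6.92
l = -1.05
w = -0.57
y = -0.72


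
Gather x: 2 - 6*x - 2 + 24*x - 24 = 18*x - 24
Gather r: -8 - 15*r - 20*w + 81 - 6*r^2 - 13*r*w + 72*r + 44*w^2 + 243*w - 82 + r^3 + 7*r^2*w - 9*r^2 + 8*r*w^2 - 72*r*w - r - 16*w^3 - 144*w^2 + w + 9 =r^3 + r^2*(7*w - 15) + r*(8*w^2 - 85*w + 56) - 16*w^3 - 100*w^2 + 224*w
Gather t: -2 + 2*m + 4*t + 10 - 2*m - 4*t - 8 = 0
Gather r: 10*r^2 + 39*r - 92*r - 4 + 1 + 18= 10*r^2 - 53*r + 15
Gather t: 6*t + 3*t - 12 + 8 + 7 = 9*t + 3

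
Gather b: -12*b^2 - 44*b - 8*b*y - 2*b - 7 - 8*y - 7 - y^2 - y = -12*b^2 + b*(-8*y - 46) - y^2 - 9*y - 14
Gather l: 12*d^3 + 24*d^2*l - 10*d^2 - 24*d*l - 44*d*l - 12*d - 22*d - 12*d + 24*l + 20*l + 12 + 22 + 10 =12*d^3 - 10*d^2 - 46*d + l*(24*d^2 - 68*d + 44) + 44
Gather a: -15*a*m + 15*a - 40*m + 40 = a*(15 - 15*m) - 40*m + 40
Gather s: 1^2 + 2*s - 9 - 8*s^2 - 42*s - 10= -8*s^2 - 40*s - 18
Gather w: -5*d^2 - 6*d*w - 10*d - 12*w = -5*d^2 - 10*d + w*(-6*d - 12)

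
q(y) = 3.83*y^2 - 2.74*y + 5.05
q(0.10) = 4.81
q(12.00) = 523.69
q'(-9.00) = -71.68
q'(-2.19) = -19.52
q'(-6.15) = -49.85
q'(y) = 7.66*y - 2.74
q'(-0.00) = -2.74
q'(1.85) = 11.43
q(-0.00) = 5.05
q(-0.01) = 5.08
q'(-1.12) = -11.32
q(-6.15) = 166.76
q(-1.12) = 12.92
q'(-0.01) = -2.82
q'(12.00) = 89.18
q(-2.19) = 29.42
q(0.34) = 4.56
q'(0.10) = -1.97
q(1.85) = 13.09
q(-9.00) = 339.94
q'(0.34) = -0.14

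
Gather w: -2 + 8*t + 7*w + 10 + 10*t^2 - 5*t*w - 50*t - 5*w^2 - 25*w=10*t^2 - 42*t - 5*w^2 + w*(-5*t - 18) + 8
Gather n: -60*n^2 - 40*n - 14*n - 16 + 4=-60*n^2 - 54*n - 12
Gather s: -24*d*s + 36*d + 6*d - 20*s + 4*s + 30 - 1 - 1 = 42*d + s*(-24*d - 16) + 28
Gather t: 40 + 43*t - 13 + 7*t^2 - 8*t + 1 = 7*t^2 + 35*t + 28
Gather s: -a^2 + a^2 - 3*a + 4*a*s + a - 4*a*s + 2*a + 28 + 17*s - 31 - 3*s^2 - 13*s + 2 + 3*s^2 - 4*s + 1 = 0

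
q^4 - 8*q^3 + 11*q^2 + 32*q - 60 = (q - 5)*(q - 3)*(q - 2)*(q + 2)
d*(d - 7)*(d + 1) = d^3 - 6*d^2 - 7*d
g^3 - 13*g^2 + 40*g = g*(g - 8)*(g - 5)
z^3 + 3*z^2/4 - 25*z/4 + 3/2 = (z - 2)*(z - 1/4)*(z + 3)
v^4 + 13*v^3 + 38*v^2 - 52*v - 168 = (v - 2)*(v + 2)*(v + 6)*(v + 7)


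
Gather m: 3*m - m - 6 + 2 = 2*m - 4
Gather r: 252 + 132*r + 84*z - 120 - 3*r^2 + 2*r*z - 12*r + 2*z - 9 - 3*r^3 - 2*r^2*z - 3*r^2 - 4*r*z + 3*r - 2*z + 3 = -3*r^3 + r^2*(-2*z - 6) + r*(123 - 2*z) + 84*z + 126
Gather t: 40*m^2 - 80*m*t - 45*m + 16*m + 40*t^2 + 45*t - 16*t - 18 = 40*m^2 - 29*m + 40*t^2 + t*(29 - 80*m) - 18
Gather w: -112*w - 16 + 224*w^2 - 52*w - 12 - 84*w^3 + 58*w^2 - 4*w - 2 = -84*w^3 + 282*w^2 - 168*w - 30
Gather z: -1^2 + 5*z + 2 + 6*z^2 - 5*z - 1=6*z^2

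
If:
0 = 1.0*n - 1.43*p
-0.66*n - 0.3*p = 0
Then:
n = 0.00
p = 0.00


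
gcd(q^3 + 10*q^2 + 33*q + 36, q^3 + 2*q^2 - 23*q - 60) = q^2 + 7*q + 12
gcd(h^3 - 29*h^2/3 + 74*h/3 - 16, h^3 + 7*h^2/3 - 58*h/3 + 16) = h^2 - 11*h/3 + 8/3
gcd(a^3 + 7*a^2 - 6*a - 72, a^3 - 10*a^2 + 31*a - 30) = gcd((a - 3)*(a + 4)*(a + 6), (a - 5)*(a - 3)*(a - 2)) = a - 3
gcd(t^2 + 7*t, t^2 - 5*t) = t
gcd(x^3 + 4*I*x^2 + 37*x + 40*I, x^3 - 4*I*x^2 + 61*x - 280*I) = x^2 + 3*I*x + 40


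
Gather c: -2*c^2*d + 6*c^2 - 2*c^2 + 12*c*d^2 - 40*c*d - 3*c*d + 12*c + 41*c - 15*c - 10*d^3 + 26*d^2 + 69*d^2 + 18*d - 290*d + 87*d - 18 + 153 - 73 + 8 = c^2*(4 - 2*d) + c*(12*d^2 - 43*d + 38) - 10*d^3 + 95*d^2 - 185*d + 70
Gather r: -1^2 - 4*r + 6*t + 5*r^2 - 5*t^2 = 5*r^2 - 4*r - 5*t^2 + 6*t - 1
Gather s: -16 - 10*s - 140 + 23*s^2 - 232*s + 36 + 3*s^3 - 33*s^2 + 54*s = 3*s^3 - 10*s^2 - 188*s - 120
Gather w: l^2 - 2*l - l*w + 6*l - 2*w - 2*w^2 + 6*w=l^2 + 4*l - 2*w^2 + w*(4 - l)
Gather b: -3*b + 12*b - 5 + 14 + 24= 9*b + 33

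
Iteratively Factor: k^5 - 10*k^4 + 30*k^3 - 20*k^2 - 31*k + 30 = (k - 3)*(k^4 - 7*k^3 + 9*k^2 + 7*k - 10) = (k - 5)*(k - 3)*(k^3 - 2*k^2 - k + 2) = (k - 5)*(k - 3)*(k + 1)*(k^2 - 3*k + 2) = (k - 5)*(k - 3)*(k - 1)*(k + 1)*(k - 2)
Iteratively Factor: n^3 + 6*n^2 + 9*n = (n + 3)*(n^2 + 3*n) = (n + 3)^2*(n)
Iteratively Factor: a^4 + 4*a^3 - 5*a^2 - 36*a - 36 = (a + 3)*(a^3 + a^2 - 8*a - 12) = (a + 2)*(a + 3)*(a^2 - a - 6) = (a + 2)^2*(a + 3)*(a - 3)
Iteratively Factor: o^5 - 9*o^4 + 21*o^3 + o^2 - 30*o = (o - 3)*(o^4 - 6*o^3 + 3*o^2 + 10*o) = (o - 3)*(o + 1)*(o^3 - 7*o^2 + 10*o) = (o - 3)*(o - 2)*(o + 1)*(o^2 - 5*o) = (o - 5)*(o - 3)*(o - 2)*(o + 1)*(o)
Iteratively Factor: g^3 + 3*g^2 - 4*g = (g - 1)*(g^2 + 4*g) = g*(g - 1)*(g + 4)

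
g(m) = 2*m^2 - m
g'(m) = 4*m - 1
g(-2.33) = 13.19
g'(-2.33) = -10.32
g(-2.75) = 17.88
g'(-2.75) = -12.00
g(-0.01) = 0.01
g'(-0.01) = -1.04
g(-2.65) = 16.70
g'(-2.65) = -11.60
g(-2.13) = 11.20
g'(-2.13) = -9.52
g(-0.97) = 2.85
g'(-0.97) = -4.88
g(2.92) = 14.13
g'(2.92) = 10.68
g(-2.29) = 12.78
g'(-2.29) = -10.16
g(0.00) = 0.00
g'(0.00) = -1.00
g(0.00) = 0.00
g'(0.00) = -1.00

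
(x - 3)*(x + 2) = x^2 - x - 6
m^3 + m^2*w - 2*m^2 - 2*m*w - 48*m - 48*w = (m - 8)*(m + 6)*(m + w)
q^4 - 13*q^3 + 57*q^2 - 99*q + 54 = (q - 6)*(q - 3)^2*(q - 1)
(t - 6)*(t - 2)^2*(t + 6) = t^4 - 4*t^3 - 32*t^2 + 144*t - 144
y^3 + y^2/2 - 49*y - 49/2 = (y - 7)*(y + 1/2)*(y + 7)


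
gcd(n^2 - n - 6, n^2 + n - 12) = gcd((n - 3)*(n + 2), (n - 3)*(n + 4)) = n - 3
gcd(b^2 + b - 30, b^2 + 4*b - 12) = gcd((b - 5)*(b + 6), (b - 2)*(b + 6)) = b + 6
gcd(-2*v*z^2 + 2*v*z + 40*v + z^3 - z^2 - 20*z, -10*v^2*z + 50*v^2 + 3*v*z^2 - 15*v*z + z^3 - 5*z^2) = -2*v*z + 10*v + z^2 - 5*z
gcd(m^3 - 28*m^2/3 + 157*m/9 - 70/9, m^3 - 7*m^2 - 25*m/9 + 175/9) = m^2 - 26*m/3 + 35/3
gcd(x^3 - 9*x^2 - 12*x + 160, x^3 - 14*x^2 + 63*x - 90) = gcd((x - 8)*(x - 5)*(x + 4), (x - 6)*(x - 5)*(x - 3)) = x - 5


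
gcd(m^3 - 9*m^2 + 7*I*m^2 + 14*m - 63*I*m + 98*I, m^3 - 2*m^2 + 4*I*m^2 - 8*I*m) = m - 2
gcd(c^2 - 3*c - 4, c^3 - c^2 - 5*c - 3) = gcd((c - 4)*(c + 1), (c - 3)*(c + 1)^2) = c + 1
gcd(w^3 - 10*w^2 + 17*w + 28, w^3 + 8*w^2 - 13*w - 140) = w - 4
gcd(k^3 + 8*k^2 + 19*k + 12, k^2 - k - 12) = k + 3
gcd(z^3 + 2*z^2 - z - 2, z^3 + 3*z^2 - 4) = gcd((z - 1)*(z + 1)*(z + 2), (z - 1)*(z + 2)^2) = z^2 + z - 2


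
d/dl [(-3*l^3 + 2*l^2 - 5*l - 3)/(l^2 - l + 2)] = (-3*l^4 + 6*l^3 - 15*l^2 + 14*l - 13)/(l^4 - 2*l^3 + 5*l^2 - 4*l + 4)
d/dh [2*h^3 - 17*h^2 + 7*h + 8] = 6*h^2 - 34*h + 7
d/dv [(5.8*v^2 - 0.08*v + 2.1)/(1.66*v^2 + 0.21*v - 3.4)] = (1.3508*v^2 - 46.412*v - 0.169)/(2.7556*v^4 + 0.6972*v^3 - 11.2439*v^2 - 1.428*v + 11.56)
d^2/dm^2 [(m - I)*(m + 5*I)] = 2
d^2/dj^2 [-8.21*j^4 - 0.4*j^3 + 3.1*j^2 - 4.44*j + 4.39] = -98.52*j^2 - 2.4*j + 6.2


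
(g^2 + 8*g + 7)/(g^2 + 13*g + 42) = (g + 1)/(g + 6)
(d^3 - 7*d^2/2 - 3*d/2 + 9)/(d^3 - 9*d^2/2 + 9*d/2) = (2*d^2 - d - 6)/(d*(2*d - 3))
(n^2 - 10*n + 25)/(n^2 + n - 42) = (n^2 - 10*n + 25)/(n^2 + n - 42)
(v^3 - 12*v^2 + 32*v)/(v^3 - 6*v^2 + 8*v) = (v - 8)/(v - 2)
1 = 1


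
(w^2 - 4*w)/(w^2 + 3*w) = (w - 4)/(w + 3)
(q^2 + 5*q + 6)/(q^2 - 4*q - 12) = (q + 3)/(q - 6)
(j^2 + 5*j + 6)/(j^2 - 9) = (j + 2)/(j - 3)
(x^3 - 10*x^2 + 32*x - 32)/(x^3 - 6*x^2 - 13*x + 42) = (x^2 - 8*x + 16)/(x^2 - 4*x - 21)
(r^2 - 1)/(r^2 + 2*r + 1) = (r - 1)/(r + 1)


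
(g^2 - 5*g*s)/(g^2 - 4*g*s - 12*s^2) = g*(-g + 5*s)/(-g^2 + 4*g*s + 12*s^2)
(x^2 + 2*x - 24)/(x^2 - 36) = (x - 4)/(x - 6)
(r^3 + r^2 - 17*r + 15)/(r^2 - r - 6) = (r^2 + 4*r - 5)/(r + 2)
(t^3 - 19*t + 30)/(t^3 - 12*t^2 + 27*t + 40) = (t^3 - 19*t + 30)/(t^3 - 12*t^2 + 27*t + 40)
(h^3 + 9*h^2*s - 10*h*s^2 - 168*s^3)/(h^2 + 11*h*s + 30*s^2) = (h^2 + 3*h*s - 28*s^2)/(h + 5*s)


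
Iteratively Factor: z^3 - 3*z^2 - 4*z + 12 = (z - 2)*(z^2 - z - 6) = (z - 2)*(z + 2)*(z - 3)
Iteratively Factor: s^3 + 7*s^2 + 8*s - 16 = (s + 4)*(s^2 + 3*s - 4) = (s + 4)^2*(s - 1)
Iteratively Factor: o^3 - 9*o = (o)*(o^2 - 9) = o*(o - 3)*(o + 3)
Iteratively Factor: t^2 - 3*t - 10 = (t + 2)*(t - 5)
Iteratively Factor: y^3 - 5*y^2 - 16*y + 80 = (y - 4)*(y^2 - y - 20) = (y - 5)*(y - 4)*(y + 4)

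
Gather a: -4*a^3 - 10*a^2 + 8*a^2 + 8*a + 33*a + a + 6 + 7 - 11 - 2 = -4*a^3 - 2*a^2 + 42*a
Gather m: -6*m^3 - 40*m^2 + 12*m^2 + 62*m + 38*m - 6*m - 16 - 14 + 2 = -6*m^3 - 28*m^2 + 94*m - 28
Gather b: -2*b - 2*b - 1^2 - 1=-4*b - 2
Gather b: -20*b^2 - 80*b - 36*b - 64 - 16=-20*b^2 - 116*b - 80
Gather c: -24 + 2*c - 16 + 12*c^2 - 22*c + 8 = 12*c^2 - 20*c - 32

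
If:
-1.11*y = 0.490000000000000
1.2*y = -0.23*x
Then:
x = 2.30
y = -0.44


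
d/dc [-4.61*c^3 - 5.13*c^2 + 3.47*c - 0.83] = -13.83*c^2 - 10.26*c + 3.47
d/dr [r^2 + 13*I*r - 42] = 2*r + 13*I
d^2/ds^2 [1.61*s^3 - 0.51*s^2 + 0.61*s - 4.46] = 9.66*s - 1.02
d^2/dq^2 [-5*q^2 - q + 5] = -10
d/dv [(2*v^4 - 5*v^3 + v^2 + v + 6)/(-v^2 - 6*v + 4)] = (-4*v^5 - 31*v^4 + 92*v^3 - 65*v^2 + 20*v + 40)/(v^4 + 12*v^3 + 28*v^2 - 48*v + 16)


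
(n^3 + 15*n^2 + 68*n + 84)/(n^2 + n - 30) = (n^2 + 9*n + 14)/(n - 5)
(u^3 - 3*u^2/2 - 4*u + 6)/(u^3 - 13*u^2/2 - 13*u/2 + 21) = (u - 2)/(u - 7)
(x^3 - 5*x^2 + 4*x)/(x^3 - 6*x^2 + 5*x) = (x - 4)/(x - 5)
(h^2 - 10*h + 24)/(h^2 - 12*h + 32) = (h - 6)/(h - 8)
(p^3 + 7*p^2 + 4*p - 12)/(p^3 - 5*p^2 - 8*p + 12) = (p + 6)/(p - 6)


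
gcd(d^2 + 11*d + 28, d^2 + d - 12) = d + 4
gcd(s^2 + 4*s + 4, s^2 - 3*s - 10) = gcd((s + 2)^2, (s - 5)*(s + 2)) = s + 2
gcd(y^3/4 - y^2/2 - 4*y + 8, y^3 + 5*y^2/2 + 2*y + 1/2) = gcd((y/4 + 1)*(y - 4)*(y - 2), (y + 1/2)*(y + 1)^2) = 1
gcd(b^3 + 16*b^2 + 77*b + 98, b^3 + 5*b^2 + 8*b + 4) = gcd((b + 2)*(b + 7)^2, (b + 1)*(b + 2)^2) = b + 2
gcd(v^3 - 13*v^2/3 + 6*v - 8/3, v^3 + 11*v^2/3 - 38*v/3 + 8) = v^2 - 7*v/3 + 4/3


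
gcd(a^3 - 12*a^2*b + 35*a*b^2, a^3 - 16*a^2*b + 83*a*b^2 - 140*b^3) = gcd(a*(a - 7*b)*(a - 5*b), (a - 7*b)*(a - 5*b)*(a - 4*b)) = a^2 - 12*a*b + 35*b^2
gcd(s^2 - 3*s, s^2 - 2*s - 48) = 1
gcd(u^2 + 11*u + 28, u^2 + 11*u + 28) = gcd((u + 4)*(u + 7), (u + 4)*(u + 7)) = u^2 + 11*u + 28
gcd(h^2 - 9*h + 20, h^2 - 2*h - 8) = h - 4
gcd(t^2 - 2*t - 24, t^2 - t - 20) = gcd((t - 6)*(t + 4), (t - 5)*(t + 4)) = t + 4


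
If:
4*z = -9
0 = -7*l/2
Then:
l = 0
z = -9/4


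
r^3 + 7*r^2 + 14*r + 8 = (r + 1)*(r + 2)*(r + 4)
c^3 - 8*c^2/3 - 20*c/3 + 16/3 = (c - 4)*(c - 2/3)*(c + 2)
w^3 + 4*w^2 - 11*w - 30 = (w - 3)*(w + 2)*(w + 5)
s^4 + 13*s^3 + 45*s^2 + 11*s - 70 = (s - 1)*(s + 2)*(s + 5)*(s + 7)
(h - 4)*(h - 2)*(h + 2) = h^3 - 4*h^2 - 4*h + 16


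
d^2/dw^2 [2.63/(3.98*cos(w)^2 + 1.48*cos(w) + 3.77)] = (-166.641008*(1 - cos(w)^2)^2 - 46.475256*cos(w)^3 + 68.767136*cos(w)^2 + 107.62486*cos(w) + 99.238316)/(3.98*cos(w)^2 + 1.48*cos(w) + 3.77)^3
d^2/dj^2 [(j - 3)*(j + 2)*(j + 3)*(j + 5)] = 12*j^2 + 42*j + 2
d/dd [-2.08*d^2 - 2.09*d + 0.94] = -4.16*d - 2.09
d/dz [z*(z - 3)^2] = 3*(z - 3)*(z - 1)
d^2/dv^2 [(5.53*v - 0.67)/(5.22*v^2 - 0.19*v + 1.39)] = ((9.0962 - 173.1996*v)*(5.22*v^2 - 0.19*v + 1.39) + (5.53*v - 0.67)*(10.44*v - 0.19)*(20.88*v - 0.38))/(5.22*v^2 - 0.19*v + 1.39)^3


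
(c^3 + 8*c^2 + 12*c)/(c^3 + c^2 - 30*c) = (c + 2)/(c - 5)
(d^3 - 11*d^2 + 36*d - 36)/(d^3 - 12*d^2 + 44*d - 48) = (d - 3)/(d - 4)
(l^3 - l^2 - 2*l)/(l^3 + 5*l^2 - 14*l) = (l + 1)/(l + 7)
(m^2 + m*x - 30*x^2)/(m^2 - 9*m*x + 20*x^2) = (-m - 6*x)/(-m + 4*x)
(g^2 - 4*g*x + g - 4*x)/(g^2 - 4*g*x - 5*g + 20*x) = (g + 1)/(g - 5)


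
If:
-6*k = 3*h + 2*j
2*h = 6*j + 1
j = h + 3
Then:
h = -19/4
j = -7/4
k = 71/24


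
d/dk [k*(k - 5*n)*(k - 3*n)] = 3*k^2 - 16*k*n + 15*n^2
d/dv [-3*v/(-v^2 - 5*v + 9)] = 3*(-v^2 - 9)/(v^4 + 10*v^3 + 7*v^2 - 90*v + 81)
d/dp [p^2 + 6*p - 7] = 2*p + 6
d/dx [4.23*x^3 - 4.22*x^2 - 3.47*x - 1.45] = 12.69*x^2 - 8.44*x - 3.47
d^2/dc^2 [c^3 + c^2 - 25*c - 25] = 6*c + 2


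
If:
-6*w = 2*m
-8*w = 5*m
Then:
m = 0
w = 0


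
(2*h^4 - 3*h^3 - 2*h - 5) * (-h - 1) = -2*h^5 + h^4 + 3*h^3 + 2*h^2 + 7*h + 5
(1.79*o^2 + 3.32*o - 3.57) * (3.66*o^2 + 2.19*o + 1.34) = 6.5514*o^4 + 16.0713*o^3 - 3.3968*o^2 - 3.3695*o - 4.7838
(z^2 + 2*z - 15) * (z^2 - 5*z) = z^4 - 3*z^3 - 25*z^2 + 75*z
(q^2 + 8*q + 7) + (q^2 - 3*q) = 2*q^2 + 5*q + 7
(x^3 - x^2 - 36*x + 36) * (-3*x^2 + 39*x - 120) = -3*x^5 + 42*x^4 - 51*x^3 - 1392*x^2 + 5724*x - 4320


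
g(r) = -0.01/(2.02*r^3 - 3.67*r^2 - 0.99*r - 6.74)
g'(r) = -0.01*(-6.06*r^2 + 7.34*r + 0.99)/(2.02*r^3 - 3.67*r^2 - 0.99*r - 6.74)^2 = (0.0606*r^2 - 0.0734*r - 0.0099)/(-2.02*r^3 + 3.67*r^2 + 0.99*r + 6.74)^2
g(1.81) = 0.00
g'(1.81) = 0.00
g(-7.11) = 0.00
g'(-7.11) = 0.00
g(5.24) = -0.00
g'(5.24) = 0.00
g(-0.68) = 0.00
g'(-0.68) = 0.00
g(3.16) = -0.00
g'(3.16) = 0.00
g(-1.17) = 0.00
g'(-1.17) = 0.00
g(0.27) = 0.00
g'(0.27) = -0.00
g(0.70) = 0.00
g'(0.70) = -0.00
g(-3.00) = 0.00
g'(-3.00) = 0.00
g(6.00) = -0.00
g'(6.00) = 0.00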